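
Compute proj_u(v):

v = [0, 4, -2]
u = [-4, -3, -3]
v·u = (0)(-4) + (4)(-3) + (-2)(-3) = -6
u·u = (-4)² + (-3)² + (-3)² = 34
proj_u(v) = (v·u / u·u) × u = (-6/34) × u = (-3/17) × u

proj_u(v) = [12/17, 9/17, 9/17]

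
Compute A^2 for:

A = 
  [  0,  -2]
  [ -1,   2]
A² = A·A:
A²[1,1] = (0)(0) + (-2)(-1) = 2
A²[1,2] = (0)(-2) + (-2)(2) = -4
A²[2,1] = (-1)(0) + (2)(-1) = -2
A²[2,2] = (-1)(-2) + (2)(2) = 6
A² = 
  [  2,  -4]
  [ -2,   6]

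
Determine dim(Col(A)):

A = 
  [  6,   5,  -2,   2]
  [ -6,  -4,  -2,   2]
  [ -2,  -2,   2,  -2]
Row reduce:
R2 → R2 + (1)·R1
R3 → R3 + (1/3)·R1
R3 → R3 + (1/3)·R2
REF = 
  [  6,   5,  -2,   2]
  [  0,   1,  -4,   4]
  [  0,   0,   0,   0]
Pivot columns: 1, 2 → 2 pivots.
dim(Col(A)) = number of pivot columns = 2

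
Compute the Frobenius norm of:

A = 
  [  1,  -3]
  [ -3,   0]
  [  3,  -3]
||A||_F = 6.083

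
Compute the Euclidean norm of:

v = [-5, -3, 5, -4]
8.66

||v||₂ = √((-5)² + (-3)² + (5)² + (-4)²) = √75 = 8.66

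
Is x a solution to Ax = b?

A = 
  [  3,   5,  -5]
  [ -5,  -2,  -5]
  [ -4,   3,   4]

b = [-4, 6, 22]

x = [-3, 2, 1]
Yes

Ax = [-4, 6, 22] = b ✓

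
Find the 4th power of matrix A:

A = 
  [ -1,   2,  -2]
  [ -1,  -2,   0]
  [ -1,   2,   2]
A² = A·A:
A²[1,1] = (-1)(-1) + (2)(-1) + (-2)(-1) = 1
A²[1,2] = (-1)(2) + (2)(-2) + (-2)(2) = -10
A²[1,3] = (-1)(-2) + (2)(0) + (-2)(2) = -2
A²[2,1] = (-1)(-1) + (-2)(-1) + (0)(-1) = 3
A²[2,2] = (-1)(2) + (-2)(-2) + (0)(2) = 2
A²[2,3] = (-1)(-2) + (-2)(0) + (0)(2) = 2
A²[3,1] = (-1)(-1) + (2)(-1) + (2)(-1) = -3
A²[3,2] = (-1)(2) + (2)(-2) + (2)(2) = -2
A²[3,3] = (-1)(-2) + (2)(0) + (2)(2) = 6
A² = 
  [  1, -10,  -2]
  [  3,   2,   2]
  [ -3,  -2,   6]

A^3 = A^2·A:
A^3[1,1] = (1)(-1) + (-10)(-1) + (-2)(-1) = 11
A^3[1,2] = (1)(2) + (-10)(-2) + (-2)(2) = 18
A^3[1,3] = (1)(-2) + (-10)(0) + (-2)(2) = -6
A^3[2,1] = (3)(-1) + (2)(-1) + (2)(-1) = -7
A^3[2,2] = (3)(2) + (2)(-2) + (2)(2) = 6
A^3[2,3] = (3)(-2) + (2)(0) + (2)(2) = -2
A^3[3,1] = (-3)(-1) + (-2)(-1) + (6)(-1) = -1
A^3[3,2] = (-3)(2) + (-2)(-2) + (6)(2) = 10
A^3[3,3] = (-3)(-2) + (-2)(0) + (6)(2) = 18
A^3 = 
  [ 11,  18,  -6]
  [ -7,   6,  -2]
  [ -1,  10,  18]

A^4 = A^3·A:
A^4[1,1] = (11)(-1) + (18)(-1) + (-6)(-1) = -23
A^4[1,2] = (11)(2) + (18)(-2) + (-6)(2) = -26
A^4[1,3] = (11)(-2) + (18)(0) + (-6)(2) = -34
A^4[2,1] = (-7)(-1) + (6)(-1) + (-2)(-1) = 3
A^4[2,2] = (-7)(2) + (6)(-2) + (-2)(2) = -30
A^4[2,3] = (-7)(-2) + (6)(0) + (-2)(2) = 10
A^4[3,1] = (-1)(-1) + (10)(-1) + (18)(-1) = -27
A^4[3,2] = (-1)(2) + (10)(-2) + (18)(2) = 14
A^4[3,3] = (-1)(-2) + (10)(0) + (18)(2) = 38
A^4 = 
  [-23, -26, -34]
  [  3, -30,  10]
  [-27,  14,  38]

Therefore
A^4 = 
  [-23, -26, -34]
  [  3, -30,  10]
  [-27,  14,  38]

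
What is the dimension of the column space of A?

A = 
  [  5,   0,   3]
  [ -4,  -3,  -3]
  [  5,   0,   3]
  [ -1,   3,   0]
dim(Col(A)) = 2

Row reduce:
R2 → R2 + (4/5)·R1
R3 → R3 - (1)·R1
R4 → R4 + (1/5)·R1
R4 → R4 + (1)·R2
REF = 
  [   5,    0,    3]
  [   0,   -3, -3/5]
  [   0,    0,    0]
  [   0,    0,    0]
Pivot columns: 1, 2 → 2 pivots.
dim(Col(A)) = number of pivot columns = 2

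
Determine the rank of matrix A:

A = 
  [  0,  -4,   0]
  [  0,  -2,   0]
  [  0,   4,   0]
Row reduce:
R2 → R2 - (1/2)·R1
R3 → R3 + (1)·R1
REF = 
  [  0,  -4,   0]
  [  0,   0,   0]
  [  0,   0,   0]
Pivot columns: 2 → 1 pivot.

rank(A) = 1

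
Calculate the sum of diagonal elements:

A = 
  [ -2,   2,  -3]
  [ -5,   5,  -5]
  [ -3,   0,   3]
6

tr(A) = -2 + 5 + 3 = 6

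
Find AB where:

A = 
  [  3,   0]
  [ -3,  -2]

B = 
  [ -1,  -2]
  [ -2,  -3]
A is 2×2 and B is 2×2, so AB is 2×2. Each entry is (row of A)·(column of B):
AB[1,1] = (3)(-1) + (0)(-2) = -3
AB[1,2] = (3)(-2) + (0)(-3) = -6
AB[2,1] = (-3)(-1) + (-2)(-2) = 7
AB[2,2] = (-3)(-2) + (-2)(-3) = 12

AB = 
  [ -3,  -6]
  [  7,  12]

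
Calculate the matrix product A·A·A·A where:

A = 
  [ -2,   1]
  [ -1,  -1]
A² = A·A:
A²[1,1] = (-2)(-2) + (1)(-1) = 3
A²[1,2] = (-2)(1) + (1)(-1) = -3
A²[2,1] = (-1)(-2) + (-1)(-1) = 3
A²[2,2] = (-1)(1) + (-1)(-1) = 0
A² = 
  [  3,  -3]
  [  3,   0]

A^3 = A^2·A:
A^3[1,1] = (3)(-2) + (-3)(-1) = -3
A^3[1,2] = (3)(1) + (-3)(-1) = 6
A^3[2,1] = (3)(-2) + (0)(-1) = -6
A^3[2,2] = (3)(1) + (0)(-1) = 3
A^3 = 
  [ -3,   6]
  [ -6,   3]

A^4 = A^3·A:
A^4[1,1] = (-3)(-2) + (6)(-1) = 0
A^4[1,2] = (-3)(1) + (6)(-1) = -9
A^4[2,1] = (-6)(-2) + (3)(-1) = 9
A^4[2,2] = (-6)(1) + (3)(-1) = -9
A^4 = 
  [  0,  -9]
  [  9,  -9]

Therefore
A^4 = 
  [  0,  -9]
  [  9,  -9]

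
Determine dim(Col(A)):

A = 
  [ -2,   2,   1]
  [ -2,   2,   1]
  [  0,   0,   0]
Row reduce:
R2 → R2 - (1)·R1
REF = 
  [ -2,   2,   1]
  [  0,   0,   0]
  [  0,   0,   0]
Pivot columns: 1 → 1 pivot.
dim(Col(A)) = number of pivot columns = 1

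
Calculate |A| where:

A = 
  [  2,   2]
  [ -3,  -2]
2

For a 2×2 matrix, det = ad - bc = (2)(-2) - (2)(-3) = 2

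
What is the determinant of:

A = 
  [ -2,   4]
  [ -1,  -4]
12

For a 2×2 matrix, det = ad - bc = (-2)(-4) - (4)(-1) = 12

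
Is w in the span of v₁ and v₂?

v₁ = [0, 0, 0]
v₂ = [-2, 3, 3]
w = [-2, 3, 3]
Yes

Form the augmented matrix and row-reduce:
[v₁|v₂|w] = 
  [  0,  -2,  -2]
  [  0,   3,   3]
  [  0,   3,   3]
R2 → R2 + (3/2)·R1
R3 → R3 + (3/2)·R1
REF = 
  [  0,  -2,  -2]
  [  0,   0,   0]
  [  0,   0,   0]

No row of the form [0 0 | nonzero], so the system is consistent. Back-substitution gives c₁ = 0, c₂ = 1: w = (0)·v₁ + (1)·v₂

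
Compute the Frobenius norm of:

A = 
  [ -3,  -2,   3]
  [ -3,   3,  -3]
||A||_F = 7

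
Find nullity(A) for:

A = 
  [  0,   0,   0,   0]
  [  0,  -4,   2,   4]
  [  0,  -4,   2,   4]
nullity(A) = 3

Row reduce:
Swap R1 ↔ R2
R3 → R3 - (1)·R1
REF = 
  [  0,  -4,   2,   4]
  [  0,   0,   0,   0]
  [  0,   0,   0,   0]
Pivot columns: 2 → 1 pivot.
rank(A) = 1, so nullity(A) = 4 - 1 = 3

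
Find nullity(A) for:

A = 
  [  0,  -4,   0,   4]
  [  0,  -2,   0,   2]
nullity(A) = 3

Row reduce:
R2 → R2 - (1/2)·R1
REF = 
  [  0,  -4,   0,   4]
  [  0,   0,   0,   0]
Pivot columns: 2 → 1 pivot.
rank(A) = 1, so nullity(A) = 4 - 1 = 3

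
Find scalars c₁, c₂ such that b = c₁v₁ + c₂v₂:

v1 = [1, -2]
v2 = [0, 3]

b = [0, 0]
c1 = 0, c2 = 0

b = 0·v1 + 0·v2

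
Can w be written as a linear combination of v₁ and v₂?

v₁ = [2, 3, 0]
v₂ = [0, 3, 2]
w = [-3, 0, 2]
No

Form the augmented matrix and row-reduce:
[v₁|v₂|w] = 
  [  2,   0,  -3]
  [  3,   3,   0]
  [  0,   2,   2]
R2 → R2 - (3/2)·R1
R3 → R3 - (2/3)·R2
REF = 
  [  2,   0,  -3]
  [  0,   3, 9/2]
  [  0,   0,  -1]

Row 3 reads [0 0 | -1], i.e. 0 = -1, so the system is inconsistent and w ∉ span{v₁, v₂}.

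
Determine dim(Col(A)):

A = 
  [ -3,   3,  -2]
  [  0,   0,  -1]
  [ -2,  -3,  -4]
dim(Col(A)) = 3

Row reduce:
R3 → R3 - (2/3)·R1
Swap R2 ↔ R3
REF = 
  [  -3,    3,   -2]
  [   0,   -5, -8/3]
  [   0,    0,   -1]
Pivot columns: 1, 2, 3 → 3 pivots.
dim(Col(A)) = number of pivot columns = 3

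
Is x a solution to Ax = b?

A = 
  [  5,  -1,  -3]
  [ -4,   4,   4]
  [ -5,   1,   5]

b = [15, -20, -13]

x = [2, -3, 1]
No

Ax = [10, -16, -8] ≠ b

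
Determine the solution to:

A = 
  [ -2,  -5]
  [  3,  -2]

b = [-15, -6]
x = [0, 3]

Row reduce the augmented matrix [A|b]:
R2 → R2 + (3/2)·R1
REF = 
  [   -2,    -5,   -15]
  [    0, -19/2, -57/2]

Back-substitution:
x₂ = (-57/2) / (-19/2) = 3
x₁ = (-15 - (-5)(3)) / (-2) = 0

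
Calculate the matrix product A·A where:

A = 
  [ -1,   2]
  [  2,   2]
A² = A·A:
A²[1,1] = (-1)(-1) + (2)(2) = 5
A²[1,2] = (-1)(2) + (2)(2) = 2
A²[2,1] = (2)(-1) + (2)(2) = 2
A²[2,2] = (2)(2) + (2)(2) = 8
A² = 
  [  5,   2]
  [  2,   8]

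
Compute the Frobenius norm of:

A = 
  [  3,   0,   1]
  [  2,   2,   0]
||A||_F = 4.243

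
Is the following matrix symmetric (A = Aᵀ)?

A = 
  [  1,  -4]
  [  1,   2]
No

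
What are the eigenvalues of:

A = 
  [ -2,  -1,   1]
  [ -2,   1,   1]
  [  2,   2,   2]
Characteristic polynomial: det(λI - A) = λ³ - λ² - 10λ + 12
Testing integer divisors of the constant term: p(3) = 0, so (λ - 3) is a factor:
p(λ) = (λ - 3)(λ² + 2λ - 4)
λ² + 2λ - 4 = 0  ⇒  λ = (-2 ± √((2)² - 4·(-4)))/2 = (-2 ± √(20))/2
  = -1 + √5,  -1 - √5

λ = 3, -1 + √5, -1 - √5  (≈ 3, 1.236, -3.236)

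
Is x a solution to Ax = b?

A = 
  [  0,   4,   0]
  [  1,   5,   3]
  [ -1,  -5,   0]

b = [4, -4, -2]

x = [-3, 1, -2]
Yes

Ax = [4, -4, -2] = b ✓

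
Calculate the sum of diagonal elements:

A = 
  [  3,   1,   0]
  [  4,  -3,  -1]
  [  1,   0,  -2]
-2

tr(A) = 3 + -3 + -2 = -2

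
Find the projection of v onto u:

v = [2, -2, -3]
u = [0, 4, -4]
v·u = (2)(0) + (-2)(4) + (-3)(-4) = 4
u·u = (0)² + (4)² + (-4)² = 32
proj_u(v) = (v·u / u·u) × u = (4/32) × u = (1/8) × u

proj_u(v) = [0, 1/2, -1/2]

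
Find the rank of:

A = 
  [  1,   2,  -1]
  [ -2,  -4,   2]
Row reduce:
R2 → R2 + (2)·R1
REF = 
  [  1,   2,  -1]
  [  0,   0,   0]
Pivot columns: 1 → 1 pivot.

rank(A) = 1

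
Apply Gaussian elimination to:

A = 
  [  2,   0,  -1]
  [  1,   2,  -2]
Row operations:
R2 → R2 - (1/2)·R1

Resulting echelon form:
REF = 
  [   2,    0,   -1]
  [   0,    2, -3/2]

Rank = 2 (number of non-zero pivot rows).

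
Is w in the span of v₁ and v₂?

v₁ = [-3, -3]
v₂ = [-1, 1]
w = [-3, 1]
Yes

Form the augmented matrix and row-reduce:
[v₁|v₂|w] = 
  [ -3,  -1,  -3]
  [ -3,   1,   1]
R2 → R2 - (1)·R1
REF = 
  [ -3,  -1,  -3]
  [  0,   2,   4]

No row of the form [0 0 | nonzero], so the system is consistent. Back-substitution gives c₁ = 1/3, c₂ = 2: w = (1/3)·v₁ + (2)·v₂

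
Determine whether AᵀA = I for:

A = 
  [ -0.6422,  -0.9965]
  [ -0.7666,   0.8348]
No

AᵀA = 
  [  1.0001,   0]
  [  0,   1.6899]
≠ I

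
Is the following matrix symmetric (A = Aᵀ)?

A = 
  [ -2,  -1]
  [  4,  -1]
No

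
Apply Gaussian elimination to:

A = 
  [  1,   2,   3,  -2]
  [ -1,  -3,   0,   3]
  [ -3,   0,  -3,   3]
Row operations:
R2 → R2 + (1)·R1
R3 → R3 + (3)·R1
R3 → R3 + (6)·R2

Resulting echelon form:
REF = 
  [  1,   2,   3,  -2]
  [  0,  -1,   3,   1]
  [  0,   0,  24,   3]

Rank = 3 (number of non-zero pivot rows).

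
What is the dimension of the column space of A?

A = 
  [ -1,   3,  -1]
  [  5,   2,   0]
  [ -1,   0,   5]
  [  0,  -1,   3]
Row reduce:
R2 → R2 + (5)·R1
R3 → R3 - (1)·R1
R3 → R3 + (3/17)·R2
R4 → R4 + (1/17)·R2
R4 → R4 - (46/87)·R3
REF = 
  [   -1,     3,    -1]
  [    0,    17,    -5]
  [    0,     0, 87/17]
  [    0,     0,     0]
Pivot columns: 1, 2, 3 → 3 pivots.
dim(Col(A)) = number of pivot columns = 3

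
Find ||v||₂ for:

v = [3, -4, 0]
5

||v||₂ = √((3)² + (-4)² + (0)²) = √25 = 5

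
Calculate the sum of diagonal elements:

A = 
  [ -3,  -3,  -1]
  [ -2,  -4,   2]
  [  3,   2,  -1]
-8

tr(A) = -3 + -4 + -1 = -8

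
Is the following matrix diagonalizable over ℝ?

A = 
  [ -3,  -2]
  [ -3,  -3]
Yes

tr(A) = -6, det(A) = 3
Characteristic polynomial: λ² - tr(A)λ + det(A) = λ² + 6λ + 3
λ² + 6λ + 3 = 0  ⇒  λ = (-6 ± √((6)² - 4·(3)))/2 = (-6 ± √(24))/2
  = -3 + √6,  -3 - √6
Eigenvalues: -3 + √6, -3 - √6  (≈ -0.5505, -5.449)
The two irrational eigenvalues are distinct (simple), so each has alg. mult. = geom. mult. = 1.
Sum of geometric multiplicities equals n, so A has n independent eigenvectors.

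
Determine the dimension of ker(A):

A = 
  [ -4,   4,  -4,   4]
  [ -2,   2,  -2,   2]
nullity(A) = 3

Row reduce:
R2 → R2 - (1/2)·R1
REF = 
  [ -4,   4,  -4,   4]
  [  0,   0,   0,   0]
Pivot columns: 1 → 1 pivot.
rank(A) = 1, so nullity(A) = 4 - 1 = 3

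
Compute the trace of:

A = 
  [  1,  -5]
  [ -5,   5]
6

tr(A) = 1 + 5 = 6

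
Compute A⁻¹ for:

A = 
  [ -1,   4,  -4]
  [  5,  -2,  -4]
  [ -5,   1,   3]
det(A) = (-1)·((-2)(3) - (-4)(1)) - (4)·((5)(3) - (-4)(-5)) + (-4)·((5)(1) - (-2)(-5))
  = (-1)(-2) - (4)(-5) + (-4)(-5)
  = 42
det(A) = 42 ≠ 0, so A is invertible.

Cofactors Cᵢⱼ = (-1)ⁱ⁺ʲ·Mᵢⱼ:
C = 
  [ -2,   5,  -5]
  [-16, -23, -19]
  [-24, -24, -18]

adj(A) = Cᵀ:
adj(A) = 
  [ -2, -16, -24]
  [  5, -23, -24]
  [ -5, -19, -18]

A⁻¹ = (1/42) · adj(A):
A⁻¹ = 
  [ -1/21,  -8/21,   -4/7]
  [  5/42, -23/42,   -4/7]
  [ -5/42, -19/42,   -3/7]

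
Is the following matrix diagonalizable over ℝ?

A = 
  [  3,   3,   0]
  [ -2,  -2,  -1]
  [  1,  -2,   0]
No

Characteristic polynomial: det(λI - A) = λ³ - λ² - 2λ + 9
By the rational root theorem any rational root is an integer dividing 9; none of those is a root, so p(λ) has no rational roots and hence (being an irreducible cubic) no repeated roots.
Discriminant of the cubic: Δ = -1791
Δ < 0 ⇒ one real eigenvalue and a complex-conjugate pair: λ ≈ -2.069, 1.535 + 1.412i, 1.535 - 1.412i
Has complex eigenvalues (not diagonalizable over ℝ).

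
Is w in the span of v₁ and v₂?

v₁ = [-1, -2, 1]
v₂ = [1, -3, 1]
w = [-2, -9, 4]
Yes

Form the augmented matrix and row-reduce:
[v₁|v₂|w] = 
  [ -1,   1,  -2]
  [ -2,  -3,  -9]
  [  1,   1,   4]
R2 → R2 - (2)·R1
R3 → R3 + (1)·R1
R3 → R3 + (2/5)·R2
REF = 
  [ -1,   1,  -2]
  [  0,  -5,  -5]
  [  0,   0,   0]

No row of the form [0 0 | nonzero], so the system is consistent. Back-substitution gives c₁ = 3, c₂ = 1: w = (3)·v₁ + (1)·v₂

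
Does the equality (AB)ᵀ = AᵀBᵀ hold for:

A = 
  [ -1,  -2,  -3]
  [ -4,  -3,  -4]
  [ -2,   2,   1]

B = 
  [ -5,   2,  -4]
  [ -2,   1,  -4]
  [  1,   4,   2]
No

(AB)ᵀ = 
  [  6,  22,   7]
  [-16, -27,   2]
  [  6,  20,   2]

AᵀBᵀ = 
  [  5,   6, -21]
  [ -4,  -7, -10]
  [  3,  -2, -17]

The two matrices differ, so (AB)ᵀ ≠ AᵀBᵀ in general. The correct identity is (AB)ᵀ = BᵀAᵀ.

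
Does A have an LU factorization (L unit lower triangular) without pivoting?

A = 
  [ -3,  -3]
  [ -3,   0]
Yes.
A[1,1] = -3 ≠ 0, so Gaussian elimination proceeds without a row swap: multiplier ℓ₂₁ = (-3)/(-3) = 1, and U[2,2] = 0 - (1)(-3) = 3.
L = 
  [  1,   0]
  [  1,   1]
U = 
  [ -3,  -3]
  [  0,   3]
Check row 2 of LU: [(1)(-3), (1)(-3) + 3] = [-3, 0] = row 2 of A ✓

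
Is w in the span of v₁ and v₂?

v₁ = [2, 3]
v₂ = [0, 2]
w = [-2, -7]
Yes

Form the augmented matrix and row-reduce:
[v₁|v₂|w] = 
  [  2,   0,  -2]
  [  3,   2,  -7]
R2 → R2 - (3/2)·R1
REF = 
  [  2,   0,  -2]
  [  0,   2,  -4]

No row of the form [0 0 | nonzero], so the system is consistent. Back-substitution gives c₁ = -1, c₂ = -2: w = (-1)·v₁ + (-2)·v₂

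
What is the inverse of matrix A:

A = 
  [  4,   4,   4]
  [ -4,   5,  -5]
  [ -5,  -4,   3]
det(A) = (4)·((5)(3) - (-5)(-4)) - (4)·((-4)(3) - (-5)(-5)) + (4)·((-4)(-4) - (5)(-5))
  = (4)(-5) - (4)(-37) + (4)(41)
  = 292
det(A) = 292 ≠ 0, so A is invertible.

Cofactors Cᵢⱼ = (-1)ⁱ⁺ʲ·Mᵢⱼ:
C = 
  [ -5,  37,  41]
  [-28,  32,  -4]
  [-40,   4,  36]

adj(A) = Cᵀ:
adj(A) = 
  [ -5, -28, -40]
  [ 37,  32,   4]
  [ 41,  -4,  36]

A⁻¹ = (1/292) · adj(A):
A⁻¹ = 
  [-5/292,  -7/73, -10/73]
  [37/292,   8/73,   1/73]
  [41/292,  -1/73,   9/73]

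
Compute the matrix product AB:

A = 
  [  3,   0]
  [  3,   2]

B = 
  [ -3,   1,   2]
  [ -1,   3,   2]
AB = 
  [ -9,   3,   6]
  [-11,   9,  10]

A is 2×2 and B is 2×3, so AB is 2×3. Each entry is (row of A)·(column of B):
AB[1,1] = (3)(-3) + (0)(-1) = -9
AB[1,2] = (3)(1) + (0)(3) = 3
AB[1,3] = (3)(2) + (0)(2) = 6
AB[2,1] = (3)(-3) + (2)(-1) = -11
AB[2,2] = (3)(1) + (2)(3) = 9
AB[2,3] = (3)(2) + (2)(2) = 10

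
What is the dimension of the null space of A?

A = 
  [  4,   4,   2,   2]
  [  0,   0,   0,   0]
nullity(A) = 3

Row reduce:
(no row operations needed)
REF = 
  [  4,   4,   2,   2]
  [  0,   0,   0,   0]
Pivot columns: 1 → 1 pivot.
rank(A) = 1, so nullity(A) = 4 - 1 = 3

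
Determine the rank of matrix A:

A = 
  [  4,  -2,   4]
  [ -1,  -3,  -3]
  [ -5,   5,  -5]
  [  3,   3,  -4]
Row reduce:
R2 → R2 + (1/4)·R1
R3 → R3 + (5/4)·R1
R4 → R4 - (3/4)·R1
R3 → R3 + (5/7)·R2
R4 → R4 + (9/7)·R2
R4 → R4 - (67/10)·R3
REF = 
  [    4,    -2,     4]
  [    0,  -7/2,    -2]
  [    0,     0, -10/7]
  [    0,     0,     0]
Pivot columns: 1, 2, 3 → 3 pivots.

rank(A) = 3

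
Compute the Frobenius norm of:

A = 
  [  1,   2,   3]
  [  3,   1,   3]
||A||_F = 5.745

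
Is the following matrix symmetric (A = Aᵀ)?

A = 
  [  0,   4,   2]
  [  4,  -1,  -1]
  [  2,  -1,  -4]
Yes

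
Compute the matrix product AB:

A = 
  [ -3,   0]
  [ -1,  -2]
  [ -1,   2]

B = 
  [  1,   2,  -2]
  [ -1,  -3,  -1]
AB = 
  [ -3,  -6,   6]
  [  1,   4,   4]
  [ -3,  -8,   0]

A is 3×2 and B is 2×3, so AB is 3×3. Each entry is (row of A)·(column of B):
AB[1,1] = (-3)(1) + (0)(-1) = -3
AB[1,2] = (-3)(2) + (0)(-3) = -6
AB[1,3] = (-3)(-2) + (0)(-1) = 6
AB[2,1] = (-1)(1) + (-2)(-1) = 1
AB[2,2] = (-1)(2) + (-2)(-3) = 4
AB[2,3] = (-1)(-2) + (-2)(-1) = 4
AB[3,1] = (-1)(1) + (2)(-1) = -3
AB[3,2] = (-1)(2) + (2)(-3) = -8
AB[3,3] = (-1)(-2) + (2)(-1) = 0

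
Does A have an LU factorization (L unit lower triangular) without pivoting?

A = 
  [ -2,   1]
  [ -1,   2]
Yes.
A[1,1] = -2 ≠ 0, so Gaussian elimination proceeds without a row swap: multiplier ℓ₂₁ = (-1)/(-2) = 1/2, and U[2,2] = 2 - (1/2)(1) = 3/2.
L = 
  [  1,   0]
  [1/2,   1]
U = 
  [ -2,   1]
  [  0, 3/2]
Check row 2 of LU: [(1/2)(-2), (1/2)(1) + (3/2)] = [-1, 2] = row 2 of A ✓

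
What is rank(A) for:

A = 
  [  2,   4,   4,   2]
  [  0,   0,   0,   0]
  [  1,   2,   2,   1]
Row reduce:
R3 → R3 - (1/2)·R1
REF = 
  [  2,   4,   4,   2]
  [  0,   0,   0,   0]
  [  0,   0,   0,   0]
Pivot columns: 1 → 1 pivot.

rank(A) = 1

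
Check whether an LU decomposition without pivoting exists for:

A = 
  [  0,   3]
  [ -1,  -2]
No.
A[1,1] = 0 but A[2,1] = -1 ≠ 0. Any LU with L unit lower triangular has (LU)[1,1] = U[1,1] and (LU)[2,1] = L[2,1]·U[1,1]; matching A forces U[1,1] = 0, which then forces (LU)[2,1] = 0 ≠ -1. A row swap (pivoting) is required.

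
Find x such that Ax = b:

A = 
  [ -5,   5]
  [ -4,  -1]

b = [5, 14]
Row reduce the augmented matrix [A|b]:
R2 → R2 - (4/5)·R1
REF = 
  [ -5,   5,   5]
  [  0,  -5,  10]

Back-substitution:
x₂ = 10 / (-5) = -2
x₁ = (5 - (5)(-2)) / (-5) = -3

x = [-3, -2]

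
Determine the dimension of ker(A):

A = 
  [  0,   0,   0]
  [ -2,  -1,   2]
nullity(A) = 2

Row reduce:
Swap R1 ↔ R2
REF = 
  [ -2,  -1,   2]
  [  0,   0,   0]
Pivot columns: 1 → 1 pivot.
rank(A) = 1, so nullity(A) = 3 - 1 = 2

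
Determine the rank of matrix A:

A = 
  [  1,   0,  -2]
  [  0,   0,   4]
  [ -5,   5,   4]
rank(A) = 3

Row reduce:
R3 → R3 + (5)·R1
Swap R2 ↔ R3
REF = 
  [  1,   0,  -2]
  [  0,   5,  -6]
  [  0,   0,   4]
Pivot columns: 1, 2, 3 → 3 pivots.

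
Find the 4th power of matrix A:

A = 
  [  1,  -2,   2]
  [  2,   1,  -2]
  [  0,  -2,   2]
A^4 = 
  [-63, -44,  66]
  [  0, -19,  22]
  [-44, -22,  36]

A² = A·A:
A²[1,1] = (1)(1) + (-2)(2) + (2)(0) = -3
A²[1,2] = (1)(-2) + (-2)(1) + (2)(-2) = -8
A²[1,3] = (1)(2) + (-2)(-2) + (2)(2) = 10
A²[2,1] = (2)(1) + (1)(2) + (-2)(0) = 4
A²[2,2] = (2)(-2) + (1)(1) + (-2)(-2) = 1
A²[2,3] = (2)(2) + (1)(-2) + (-2)(2) = -2
A²[3,1] = (0)(1) + (-2)(2) + (2)(0) = -4
A²[3,2] = (0)(-2) + (-2)(1) + (2)(-2) = -6
A²[3,3] = (0)(2) + (-2)(-2) + (2)(2) = 8
A² = 
  [ -3,  -8,  10]
  [  4,   1,  -2]
  [ -4,  -6,   8]

A^3 = A^2·A:
A^3[1,1] = (-3)(1) + (-8)(2) + (10)(0) = -19
A^3[1,2] = (-3)(-2) + (-8)(1) + (10)(-2) = -22
A^3[1,3] = (-3)(2) + (-8)(-2) + (10)(2) = 30
A^3[2,1] = (4)(1) + (1)(2) + (-2)(0) = 6
A^3[2,2] = (4)(-2) + (1)(1) + (-2)(-2) = -3
A^3[2,3] = (4)(2) + (1)(-2) + (-2)(2) = 2
A^3[3,1] = (-4)(1) + (-6)(2) + (8)(0) = -16
A^3[3,2] = (-4)(-2) + (-6)(1) + (8)(-2) = -14
A^3[3,3] = (-4)(2) + (-6)(-2) + (8)(2) = 20
A^3 = 
  [-19, -22,  30]
  [  6,  -3,   2]
  [-16, -14,  20]

A^4 = A^3·A:
A^4[1,1] = (-19)(1) + (-22)(2) + (30)(0) = -63
A^4[1,2] = (-19)(-2) + (-22)(1) + (30)(-2) = -44
A^4[1,3] = (-19)(2) + (-22)(-2) + (30)(2) = 66
A^4[2,1] = (6)(1) + (-3)(2) + (2)(0) = 0
A^4[2,2] = (6)(-2) + (-3)(1) + (2)(-2) = -19
A^4[2,3] = (6)(2) + (-3)(-2) + (2)(2) = 22
A^4[3,1] = (-16)(1) + (-14)(2) + (20)(0) = -44
A^4[3,2] = (-16)(-2) + (-14)(1) + (20)(-2) = -22
A^4[3,3] = (-16)(2) + (-14)(-2) + (20)(2) = 36
A^4 = 
  [-63, -44,  66]
  [  0, -19,  22]
  [-44, -22,  36]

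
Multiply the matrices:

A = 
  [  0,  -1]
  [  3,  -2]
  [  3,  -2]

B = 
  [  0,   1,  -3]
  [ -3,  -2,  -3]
A is 3×2 and B is 2×3, so AB is 3×3. Each entry is (row of A)·(column of B):
AB[1,1] = (0)(0) + (-1)(-3) = 3
AB[1,2] = (0)(1) + (-1)(-2) = 2
AB[1,3] = (0)(-3) + (-1)(-3) = 3
AB[2,1] = (3)(0) + (-2)(-3) = 6
AB[2,2] = (3)(1) + (-2)(-2) = 7
AB[2,3] = (3)(-3) + (-2)(-3) = -3
AB[3,1] = (3)(0) + (-2)(-3) = 6
AB[3,2] = (3)(1) + (-2)(-2) = 7
AB[3,3] = (3)(-3) + (-2)(-3) = -3

AB = 
  [  3,   2,   3]
  [  6,   7,  -3]
  [  6,   7,  -3]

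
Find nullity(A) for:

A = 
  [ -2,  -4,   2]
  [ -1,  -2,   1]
nullity(A) = 2

Row reduce:
R2 → R2 - (1/2)·R1
REF = 
  [ -2,  -4,   2]
  [  0,   0,   0]
Pivot columns: 1 → 1 pivot.
rank(A) = 1, so nullity(A) = 3 - 1 = 2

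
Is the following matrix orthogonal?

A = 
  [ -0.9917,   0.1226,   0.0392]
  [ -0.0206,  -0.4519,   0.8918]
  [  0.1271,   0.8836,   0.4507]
Yes

AᵀA = 
  [  1,   0,   0]
  [  0,   1,   0]
  [  0,   0,   1]
≈ I (equal to I up to the 4-dp rounding of the entries)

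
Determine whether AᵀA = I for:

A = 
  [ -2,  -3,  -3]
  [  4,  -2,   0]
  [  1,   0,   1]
No

AᵀA = 
  [ 21,  -2,   7]
  [ -2,  13,   9]
  [  7,   9,  10]
≠ I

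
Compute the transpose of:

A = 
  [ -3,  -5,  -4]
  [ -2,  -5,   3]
Aᵀ = 
  [ -3,  -2]
  [ -5,  -5]
  [ -4,   3]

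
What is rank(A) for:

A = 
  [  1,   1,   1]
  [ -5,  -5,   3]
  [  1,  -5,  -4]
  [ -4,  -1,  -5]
Row reduce:
R2 → R2 + (5)·R1
R3 → R3 - (1)·R1
R4 → R4 + (4)·R1
Swap R2 ↔ R3
R4 → R4 + (1/2)·R2
R4 → R4 + (7/16)·R3
REF = 
  [  1,   1,   1]
  [  0,  -6,  -5]
  [  0,   0,   8]
  [  0,   0,   0]
Pivot columns: 1, 2, 3 → 3 pivots.

rank(A) = 3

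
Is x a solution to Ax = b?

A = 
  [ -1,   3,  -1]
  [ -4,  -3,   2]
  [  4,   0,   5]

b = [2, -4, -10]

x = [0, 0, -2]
Yes

Ax = [2, -4, -10] = b ✓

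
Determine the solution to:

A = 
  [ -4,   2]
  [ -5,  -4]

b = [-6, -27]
Row reduce the augmented matrix [A|b]:
R2 → R2 - (5/4)·R1
REF = 
  [   -4,     2,    -6]
  [    0, -13/2, -39/2]

Back-substitution:
x₂ = (-39/2) / (-13/2) = 3
x₁ = (-6 - (2)(3)) / (-4) = 3

x = [3, 3]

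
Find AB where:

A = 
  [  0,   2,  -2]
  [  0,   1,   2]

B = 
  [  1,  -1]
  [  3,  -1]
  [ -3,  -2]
A is 2×3 and B is 3×2, so AB is 2×2. Each entry is (row of A)·(column of B):
AB[1,1] = (0)(1) + (2)(3) + (-2)(-3) = 12
AB[1,2] = (0)(-1) + (2)(-1) + (-2)(-2) = 2
AB[2,1] = (0)(1) + (1)(3) + (2)(-3) = -3
AB[2,2] = (0)(-1) + (1)(-1) + (2)(-2) = -5

AB = 
  [ 12,   2]
  [ -3,  -5]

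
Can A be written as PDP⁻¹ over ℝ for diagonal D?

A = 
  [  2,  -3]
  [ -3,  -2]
Yes

tr(A) = 0, det(A) = -13
Characteristic polynomial: λ² - tr(A)λ + det(A) = λ² - 13
λ² - 13 = 0  ⇒  λ = (0 ± √((0)² - 4·(-13)))/2 = (0 ± √(52))/2
  = √13,  -√13
Eigenvalues: √13, -√13  (≈ 3.606, -3.606)
The two irrational eigenvalues are distinct (simple), so each has alg. mult. = geom. mult. = 1.
Sum of geometric multiplicities equals n, so A has n independent eigenvectors.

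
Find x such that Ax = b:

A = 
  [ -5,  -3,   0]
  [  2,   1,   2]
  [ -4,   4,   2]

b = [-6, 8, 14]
x = [0, 2, 3]

Row reduce the augmented matrix [A|b]:
R2 → R2 + (2/5)·R1
R3 → R3 - (4/5)·R1
R3 → R3 + (32)·R2
REF = 
  [  -5,   -3,    0,   -6]
  [   0, -1/5,    2, 28/5]
  [   0,    0,   66,  198]

Back-substitution:
x₃ = 198 / 66 = 3
x₂ = (28/5 - (2)(3)) / (-1/5) = 2
x₁ = (-6 - (-3)(2) - (0)(3)) / (-5) = 0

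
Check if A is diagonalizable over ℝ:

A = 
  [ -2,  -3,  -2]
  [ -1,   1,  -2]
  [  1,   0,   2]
Yes

Characteristic polynomial: det(λI - A) = λ³ - λ² - 5λ + 2
Testing integer divisors of the constant term: p(-2) = 0, so (λ + 2) is a factor:
p(λ) = (λ + 2)(λ² - 3λ + 1)
λ² - 3λ + 1 = 0  ⇒  λ = (3 ± √((-3)² - 4·(1)))/2 = (3 ± √(5))/2
  = (3 + √5)/2,  (3 - √5)/2
Eigenvalues: -2, (3 + √5)/2, (3 - √5)/2  (≈ -2, 2.618, 0.382)
The two irrational eigenvalues are distinct (simple), so each has alg. mult. = geom. mult. = 1.
λ=-2: alg. mult. = 1, geom. mult. = 3 - rank(A - (-2)I) = 3 - 2 = 1
Sum of geometric multiplicities equals n, so A has n independent eigenvectors.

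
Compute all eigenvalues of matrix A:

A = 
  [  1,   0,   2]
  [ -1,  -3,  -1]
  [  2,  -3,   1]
Characteristic polynomial: det(λI - A) = λ³ + λ² - 12λ - 12
Testing integer divisors of the constant term: p(-1) = 0, so (λ + 1) is a factor:
p(λ) = (λ + 1)(λ² - 12)
λ² - 12 = 0  ⇒  λ = (0 ± √((0)² - 4·(-12)))/2 = (0 ± √(48))/2
  = 2√3,  -2√3

λ = -1, 2√3, -2√3  (≈ -1, 3.464, -3.464)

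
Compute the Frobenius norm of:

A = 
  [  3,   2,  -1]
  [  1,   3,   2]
||A||_F = 5.292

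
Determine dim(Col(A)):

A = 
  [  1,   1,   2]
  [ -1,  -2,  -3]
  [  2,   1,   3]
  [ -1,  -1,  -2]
dim(Col(A)) = 2

Row reduce:
R2 → R2 + (1)·R1
R3 → R3 - (2)·R1
R4 → R4 + (1)·R1
R3 → R3 - (1)·R2
REF = 
  [  1,   1,   2]
  [  0,  -1,  -1]
  [  0,   0,   0]
  [  0,   0,   0]
Pivot columns: 1, 2 → 2 pivots.
dim(Col(A)) = number of pivot columns = 2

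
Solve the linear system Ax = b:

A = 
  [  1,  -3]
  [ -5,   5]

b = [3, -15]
x = [3, 0]

Row reduce the augmented matrix [A|b]:
R2 → R2 + (5)·R1
REF = 
  [  1,  -3,   3]
  [  0, -10,   0]

Back-substitution:
x₂ = 0 / (-10) = 0
x₁ = (3 - (-3)(0)) / 1 = 3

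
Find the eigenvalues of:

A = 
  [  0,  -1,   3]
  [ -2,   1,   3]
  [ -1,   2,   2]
Characteristic polynomial: det(λI - A) = λ³ - 3λ² - 3λ + 10
Testing integer divisors of the constant term: p(2) = 0, so (λ - 2) is a factor:
p(λ) = (λ - 2)(λ² - λ - 5)
λ² - λ - 5 = 0  ⇒  λ = (1 ± √((-1)² - 4·(-5)))/2 = (1 ± √(21))/2
  = (1 + √21)/2,  (1 - √21)/2

λ = 2, (1 + √21)/2, (1 - √21)/2  (≈ 2, 2.791, -1.791)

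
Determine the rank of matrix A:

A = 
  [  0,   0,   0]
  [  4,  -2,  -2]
rank(A) = 1

Row reduce:
Swap R1 ↔ R2
REF = 
  [  4,  -2,  -2]
  [  0,   0,   0]
Pivot columns: 1 → 1 pivot.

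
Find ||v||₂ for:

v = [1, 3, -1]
3.317

||v||₂ = √((1)² + (3)² + (-1)²) = √11 = 3.317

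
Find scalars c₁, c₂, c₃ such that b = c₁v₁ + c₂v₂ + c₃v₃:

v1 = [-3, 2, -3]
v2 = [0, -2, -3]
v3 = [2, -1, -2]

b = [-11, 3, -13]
c1 = 3, c2 = 2, c3 = -1

b = 3·v1 + 2·v2 + -1·v3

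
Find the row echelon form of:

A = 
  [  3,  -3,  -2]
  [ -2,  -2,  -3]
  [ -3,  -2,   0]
Row operations:
R2 → R2 + (2/3)·R1
R3 → R3 + (1)·R1
R3 → R3 - (5/4)·R2

Resulting echelon form:
REF = 
  [    3,    -3,    -2]
  [    0,    -4, -13/3]
  [    0,     0, 41/12]

Rank = 3 (number of non-zero pivot rows).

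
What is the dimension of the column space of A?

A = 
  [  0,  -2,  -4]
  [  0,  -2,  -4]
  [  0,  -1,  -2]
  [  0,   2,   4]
dim(Col(A)) = 1

Row reduce:
R2 → R2 - (1)·R1
R3 → R3 - (1/2)·R1
R4 → R4 + (1)·R1
REF = 
  [  0,  -2,  -4]
  [  0,   0,   0]
  [  0,   0,   0]
  [  0,   0,   0]
Pivot columns: 2 → 1 pivot.
dim(Col(A)) = number of pivot columns = 1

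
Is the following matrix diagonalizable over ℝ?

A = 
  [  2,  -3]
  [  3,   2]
No

tr(A) = 4, det(A) = 13
Characteristic polynomial: λ² - tr(A)λ + det(A) = λ² - 4λ + 13
λ² - 4λ + 13 = 0  ⇒  λ = (4 ± √((-4)² - 4·(13)))/2 = (4 ± √(-36))/2
  = 2 + 3i,  2 - 3i
Eigenvalues: 2 + 3i, 2 - 3i  (≈ 2 + 3i, 2 - 3i)
Has complex eigenvalues (not diagonalizable over ℝ).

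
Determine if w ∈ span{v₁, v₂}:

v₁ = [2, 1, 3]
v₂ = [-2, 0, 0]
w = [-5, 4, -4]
No

Form the augmented matrix and row-reduce:
[v₁|v₂|w] = 
  [  2,  -2,  -5]
  [  1,   0,   4]
  [  3,   0,  -4]
R2 → R2 - (1/2)·R1
R3 → R3 - (3/2)·R1
R3 → R3 - (3)·R2
REF = 
  [   2,   -2,   -5]
  [   0,    1, 13/2]
  [   0,    0,  -16]

Row 3 reads [0 0 | -16], i.e. 0 = -16, so the system is inconsistent and w ∉ span{v₁, v₂}.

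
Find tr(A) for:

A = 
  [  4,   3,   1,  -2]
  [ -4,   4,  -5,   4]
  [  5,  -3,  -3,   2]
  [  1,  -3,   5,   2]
7

tr(A) = 4 + 4 + -3 + 2 = 7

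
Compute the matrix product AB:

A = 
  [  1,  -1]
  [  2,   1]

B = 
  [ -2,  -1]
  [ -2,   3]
AB = 
  [  0,  -4]
  [ -6,   1]

A is 2×2 and B is 2×2, so AB is 2×2. Each entry is (row of A)·(column of B):
AB[1,1] = (1)(-2) + (-1)(-2) = 0
AB[1,2] = (1)(-1) + (-1)(3) = -4
AB[2,1] = (2)(-2) + (1)(-2) = -6
AB[2,2] = (2)(-1) + (1)(3) = 1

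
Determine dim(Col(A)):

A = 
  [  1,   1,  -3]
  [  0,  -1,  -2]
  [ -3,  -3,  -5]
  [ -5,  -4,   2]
dim(Col(A)) = 3

Row reduce:
R3 → R3 + (3)·R1
R4 → R4 + (5)·R1
R4 → R4 + (1)·R2
R4 → R4 - (15/14)·R3
REF = 
  [  1,   1,  -3]
  [  0,  -1,  -2]
  [  0,   0, -14]
  [  0,   0,   0]
Pivot columns: 1, 2, 3 → 3 pivots.
dim(Col(A)) = number of pivot columns = 3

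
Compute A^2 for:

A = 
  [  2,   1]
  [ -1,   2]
A² = A·A:
A²[1,1] = (2)(2) + (1)(-1) = 3
A²[1,2] = (2)(1) + (1)(2) = 4
A²[2,1] = (-1)(2) + (2)(-1) = -4
A²[2,2] = (-1)(1) + (2)(2) = 3
A² = 
  [  3,   4]
  [ -4,   3]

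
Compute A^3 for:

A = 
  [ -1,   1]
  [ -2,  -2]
A^3 = 
  [  7,   5]
  [-10,   2]

A² = A·A:
A²[1,1] = (-1)(-1) + (1)(-2) = -1
A²[1,2] = (-1)(1) + (1)(-2) = -3
A²[2,1] = (-2)(-1) + (-2)(-2) = 6
A²[2,2] = (-2)(1) + (-2)(-2) = 2
A² = 
  [ -1,  -3]
  [  6,   2]

A^3 = A^2·A:
A^3[1,1] = (-1)(-1) + (-3)(-2) = 7
A^3[1,2] = (-1)(1) + (-3)(-2) = 5
A^3[2,1] = (6)(-1) + (2)(-2) = -10
A^3[2,2] = (6)(1) + (2)(-2) = 2
A^3 = 
  [  7,   5]
  [-10,   2]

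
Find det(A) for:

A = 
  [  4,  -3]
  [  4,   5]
32

For a 2×2 matrix, det = ad - bc = (4)(5) - (-3)(4) = 32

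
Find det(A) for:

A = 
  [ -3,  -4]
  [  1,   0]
For a 2×2 matrix, det = ad - bc = (-3)(0) - (-4)(1) = 4

det(A) = 4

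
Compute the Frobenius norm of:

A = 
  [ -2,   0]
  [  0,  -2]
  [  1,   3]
||A||_F = 4.243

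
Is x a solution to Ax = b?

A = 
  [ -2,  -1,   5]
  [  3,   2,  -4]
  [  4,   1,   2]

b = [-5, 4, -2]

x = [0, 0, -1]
Yes

Ax = [-5, 4, -2] = b ✓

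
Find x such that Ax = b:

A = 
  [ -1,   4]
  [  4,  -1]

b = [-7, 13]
Row reduce the augmented matrix [A|b]:
R2 → R2 + (4)·R1
REF = 
  [ -1,   4,  -7]
  [  0,  15, -15]

Back-substitution:
x₂ = (-15) / 15 = -1
x₁ = (-7 - (4)(-1)) / (-1) = 3

x = [3, -1]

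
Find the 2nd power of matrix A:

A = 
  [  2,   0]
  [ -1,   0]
A² = A·A:
A²[1,1] = (2)(2) + (0)(-1) = 4
A²[1,2] = (2)(0) + (0)(0) = 0
A²[2,1] = (-1)(2) + (0)(-1) = -2
A²[2,2] = (-1)(0) + (0)(0) = 0
A² = 
  [  4,   0]
  [ -2,   0]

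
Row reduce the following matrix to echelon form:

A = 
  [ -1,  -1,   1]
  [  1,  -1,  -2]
Row operations:
R2 → R2 + (1)·R1

Resulting echelon form:
REF = 
  [ -1,  -1,   1]
  [  0,  -2,  -1]

Rank = 2 (number of non-zero pivot rows).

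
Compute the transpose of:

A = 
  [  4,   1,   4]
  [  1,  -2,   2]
Aᵀ = 
  [  4,   1]
  [  1,  -2]
  [  4,   2]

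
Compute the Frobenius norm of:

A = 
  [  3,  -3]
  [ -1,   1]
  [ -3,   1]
||A||_F = 5.477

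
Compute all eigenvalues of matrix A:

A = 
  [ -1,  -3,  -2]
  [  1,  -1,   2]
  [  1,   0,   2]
λ = 0, i√2, -i√2  (≈ 0, 0 + 1.414i, 0 - 1.414i)

Characteristic polynomial: det(λI - A) = λ³ + 2λ
The constant term is 0, so λ = 0 is a root: p(λ) = λ(λ² + 2)
λ² + 2 = 0  ⇒  λ = (0 ± √((0)² - 4·(2)))/2 = (0 ± √(-8))/2
  = i√2,  -i√2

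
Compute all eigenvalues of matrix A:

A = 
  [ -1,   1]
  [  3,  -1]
λ = -1 + √3, -1 - √3  (≈ 0.7321, -2.732)

tr(A) = -2, det(A) = -2
Characteristic polynomial: λ² - tr(A)λ + det(A) = λ² + 2λ - 2
λ² + 2λ - 2 = 0  ⇒  λ = (-2 ± √((2)² - 4·(-2)))/2 = (-2 ± √(12))/2
  = -1 + √3,  -1 - √3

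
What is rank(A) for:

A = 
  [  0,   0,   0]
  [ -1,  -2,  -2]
rank(A) = 1

Row reduce:
Swap R1 ↔ R2
REF = 
  [ -1,  -2,  -2]
  [  0,   0,   0]
Pivot columns: 1 → 1 pivot.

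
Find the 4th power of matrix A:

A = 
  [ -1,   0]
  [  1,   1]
A² = A·A:
A²[1,1] = (-1)(-1) + (0)(1) = 1
A²[1,2] = (-1)(0) + (0)(1) = 0
A²[2,1] = (1)(-1) + (1)(1) = 0
A²[2,2] = (1)(0) + (1)(1) = 1
A² = 
  [  1,   0]
  [  0,   1]

A^3 = A^2·A:
A^3[1,1] = (1)(-1) + (0)(1) = -1
A^3[1,2] = (1)(0) + (0)(1) = 0
A^3[2,1] = (0)(-1) + (1)(1) = 1
A^3[2,2] = (0)(0) + (1)(1) = 1
A^3 = 
  [ -1,   0]
  [  1,   1]

A^4 = A^3·A:
A^4[1,1] = (-1)(-1) + (0)(1) = 1
A^4[1,2] = (-1)(0) + (0)(1) = 0
A^4[2,1] = (1)(-1) + (1)(1) = 0
A^4[2,2] = (1)(0) + (1)(1) = 1
A^4 = 
  [  1,   0]
  [  0,   1]

Therefore
A^4 = 
  [  1,   0]
  [  0,   1]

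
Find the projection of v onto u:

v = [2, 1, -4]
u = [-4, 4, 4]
v·u = (2)(-4) + (1)(4) + (-4)(4) = -20
u·u = (-4)² + (4)² + (4)² = 48
proj_u(v) = (v·u / u·u) × u = (-20/48) × u = (-5/12) × u

proj_u(v) = [5/3, -5/3, -5/3]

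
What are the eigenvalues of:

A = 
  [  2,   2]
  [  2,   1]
tr(A) = 3, det(A) = -2
Characteristic polynomial: λ² - tr(A)λ + det(A) = λ² - 3λ - 2
λ² - 3λ - 2 = 0  ⇒  λ = (3 ± √((-3)² - 4·(-2)))/2 = (3 ± √(17))/2
  = (3 + √17)/2,  (3 - √17)/2

λ = (3 + √17)/2, (3 - √17)/2  (≈ 3.562, -0.5616)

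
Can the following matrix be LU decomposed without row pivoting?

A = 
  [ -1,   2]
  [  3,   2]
Yes.
A[1,1] = -1 ≠ 0, so Gaussian elimination proceeds without a row swap: multiplier ℓ₂₁ = (3)/(-1) = -3, and U[2,2] = 2 - (-3)(2) = 8.
L = 
  [  1,   0]
  [ -3,   1]
U = 
  [ -1,   2]
  [  0,   8]
Check row 2 of LU: [(-3)(-1), (-3)(2) + 8] = [3, 2] = row 2 of A ✓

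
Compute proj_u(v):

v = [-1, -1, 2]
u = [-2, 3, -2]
proj_u(v) = [10/17, -15/17, 10/17]

v·u = (-1)(-2) + (-1)(3) + (2)(-2) = -5
u·u = (-2)² + (3)² + (-2)² = 17
proj_u(v) = (v·u / u·u) × u = (-5/17) × u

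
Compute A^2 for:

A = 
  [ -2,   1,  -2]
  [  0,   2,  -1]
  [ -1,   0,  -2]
A² = A·A:
A²[1,1] = (-2)(-2) + (1)(0) + (-2)(-1) = 6
A²[1,2] = (-2)(1) + (1)(2) + (-2)(0) = 0
A²[1,3] = (-2)(-2) + (1)(-1) + (-2)(-2) = 7
A²[2,1] = (0)(-2) + (2)(0) + (-1)(-1) = 1
A²[2,2] = (0)(1) + (2)(2) + (-1)(0) = 4
A²[2,3] = (0)(-2) + (2)(-1) + (-1)(-2) = 0
A²[3,1] = (-1)(-2) + (0)(0) + (-2)(-1) = 4
A²[3,2] = (-1)(1) + (0)(2) + (-2)(0) = -1
A²[3,3] = (-1)(-2) + (0)(-1) + (-2)(-2) = 6
A² = 
  [  6,   0,   7]
  [  1,   4,   0]
  [  4,  -1,   6]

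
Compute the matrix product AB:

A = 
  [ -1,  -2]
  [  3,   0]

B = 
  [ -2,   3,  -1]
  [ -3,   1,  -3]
AB = 
  [  8,  -5,   7]
  [ -6,   9,  -3]

A is 2×2 and B is 2×3, so AB is 2×3. Each entry is (row of A)·(column of B):
AB[1,1] = (-1)(-2) + (-2)(-3) = 8
AB[1,2] = (-1)(3) + (-2)(1) = -5
AB[1,3] = (-1)(-1) + (-2)(-3) = 7
AB[2,1] = (3)(-2) + (0)(-3) = -6
AB[2,2] = (3)(3) + (0)(1) = 9
AB[2,3] = (3)(-1) + (0)(-3) = -3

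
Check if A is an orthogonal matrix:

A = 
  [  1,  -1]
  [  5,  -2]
No

AᵀA = 
  [ 26, -11]
  [-11,   5]
≠ I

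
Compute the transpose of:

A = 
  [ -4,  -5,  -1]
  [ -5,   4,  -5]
Aᵀ = 
  [ -4,  -5]
  [ -5,   4]
  [ -1,  -5]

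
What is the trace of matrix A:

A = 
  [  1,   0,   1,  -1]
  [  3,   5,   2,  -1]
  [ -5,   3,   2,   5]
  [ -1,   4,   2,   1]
9

tr(A) = 1 + 5 + 2 + 1 = 9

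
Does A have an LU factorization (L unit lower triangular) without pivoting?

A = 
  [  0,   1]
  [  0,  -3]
Yes.
The first column is zero, so A is already upper triangular: L = I, U = A.
L = 
  [  1,   0]
  [  0,   1]
U = 
  [  0,   1]
  [  0,  -3]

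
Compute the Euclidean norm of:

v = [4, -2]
4.472

||v||₂ = √((4)² + (-2)²) = √20 = 4.472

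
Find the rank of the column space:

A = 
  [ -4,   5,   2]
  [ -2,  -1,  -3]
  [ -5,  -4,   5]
dim(Col(A)) = 3

Row reduce:
R2 → R2 - (1/2)·R1
R3 → R3 - (5/4)·R1
R3 → R3 - (41/14)·R2
REF = 
  [    -4,      5,      2]
  [     0,   -7/2,     -4]
  [     0,      0, 199/14]
Pivot columns: 1, 2, 3 → 3 pivots.
dim(Col(A)) = number of pivot columns = 3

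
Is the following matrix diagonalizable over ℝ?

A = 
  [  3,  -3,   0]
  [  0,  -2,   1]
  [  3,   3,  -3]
Yes

Characteristic polynomial: det(λI - A) = λ³ + 2λ² - 12λ
The constant term is 0, so λ = 0 is a root: p(λ) = λ(λ² + 2λ - 12)
λ² + 2λ - 12 = 0  ⇒  λ = (-2 ± √((2)² - 4·(-12)))/2 = (-2 ± √(52))/2
  = -1 + √13,  -1 - √13
Eigenvalues: 0, -1 + √13, -1 - √13  (≈ 0, 2.606, -4.606)
The two irrational eigenvalues are distinct (simple), so each has alg. mult. = geom. mult. = 1.
λ=0: alg. mult. = 1, geom. mult. = 3 - rank(A - (0)I) = 3 - 2 = 1
Sum of geometric multiplicities equals n, so A has n independent eigenvectors.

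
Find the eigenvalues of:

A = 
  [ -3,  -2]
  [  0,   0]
λ = 0, -3

tr(A) = -3, det(A) = 0
Characteristic polynomial: λ² - tr(A)λ + det(A) = λ² + 3λ
λ² + 3λ = λ(λ + 3)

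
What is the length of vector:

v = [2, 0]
2

||v||₂ = √((2)² + (0)²) = √4 = 2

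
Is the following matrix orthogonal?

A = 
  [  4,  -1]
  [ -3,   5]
No

AᵀA = 
  [ 25, -19]
  [-19,  26]
≠ I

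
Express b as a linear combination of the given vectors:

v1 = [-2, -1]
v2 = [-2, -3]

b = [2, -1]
c1 = -2, c2 = 1

b = -2·v1 + 1·v2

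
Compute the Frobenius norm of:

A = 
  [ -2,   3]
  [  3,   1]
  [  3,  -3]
||A||_F = 6.403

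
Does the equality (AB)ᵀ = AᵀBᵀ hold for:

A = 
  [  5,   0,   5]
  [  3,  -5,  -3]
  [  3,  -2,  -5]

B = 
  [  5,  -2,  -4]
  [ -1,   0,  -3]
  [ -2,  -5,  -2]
No

(AB)ᵀ = 
  [ 15,  26,  27]
  [-35,   9,  19]
  [-30,   9,   4]

AᵀBᵀ = 
  [  7, -14, -31]
  [ 18,   6,  29]
  [ 51,  10,  15]

The two matrices differ, so (AB)ᵀ ≠ AᵀBᵀ in general. The correct identity is (AB)ᵀ = BᵀAᵀ.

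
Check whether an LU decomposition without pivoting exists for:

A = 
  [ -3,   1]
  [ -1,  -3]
Yes.
A[1,1] = -3 ≠ 0, so Gaussian elimination proceeds without a row swap: multiplier ℓ₂₁ = (-1)/(-3) = 1/3, and U[2,2] = -3 - (1/3)(1) = -10/3.
L = 
  [  1,   0]
  [1/3,   1]
U = 
  [   -3,     1]
  [    0, -10/3]
Check row 2 of LU: [(1/3)(-3), (1/3)(1) + (-10/3)] = [-1, -3] = row 2 of A ✓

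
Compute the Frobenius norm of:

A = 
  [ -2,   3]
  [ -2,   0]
||A||_F = 4.123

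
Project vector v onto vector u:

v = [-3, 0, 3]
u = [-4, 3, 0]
proj_u(v) = [-48/25, 36/25, 0]

v·u = (-3)(-4) + (0)(3) + (3)(0) = 12
u·u = (-4)² + (3)² + (0)² = 25
proj_u(v) = (v·u / u·u) × u = (12/25) × u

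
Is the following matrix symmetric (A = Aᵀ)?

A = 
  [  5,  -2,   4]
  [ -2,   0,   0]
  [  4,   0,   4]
Yes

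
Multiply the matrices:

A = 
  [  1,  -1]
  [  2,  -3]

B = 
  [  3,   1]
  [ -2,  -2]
A is 2×2 and B is 2×2, so AB is 2×2. Each entry is (row of A)·(column of B):
AB[1,1] = (1)(3) + (-1)(-2) = 5
AB[1,2] = (1)(1) + (-1)(-2) = 3
AB[2,1] = (2)(3) + (-3)(-2) = 12
AB[2,2] = (2)(1) + (-3)(-2) = 8

AB = 
  [  5,   3]
  [ 12,   8]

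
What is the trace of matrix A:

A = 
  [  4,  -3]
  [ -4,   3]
7

tr(A) = 4 + 3 = 7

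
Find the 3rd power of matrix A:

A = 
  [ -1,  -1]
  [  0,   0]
A² = A·A:
A²[1,1] = (-1)(-1) + (-1)(0) = 1
A²[1,2] = (-1)(-1) + (-1)(0) = 1
A²[2,1] = (0)(-1) + (0)(0) = 0
A²[2,2] = (0)(-1) + (0)(0) = 0
A² = 
  [  1,   1]
  [  0,   0]

A^3 = A^2·A:
A^3[1,1] = (1)(-1) + (1)(0) = -1
A^3[1,2] = (1)(-1) + (1)(0) = -1
A^3[2,1] = (0)(-1) + (0)(0) = 0
A^3[2,2] = (0)(-1) + (0)(0) = 0
A^3 = 
  [ -1,  -1]
  [  0,   0]

Therefore
A^3 = 
  [ -1,  -1]
  [  0,   0]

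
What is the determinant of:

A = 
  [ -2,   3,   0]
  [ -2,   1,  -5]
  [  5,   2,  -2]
Cofactor expansion along row 1:
det(A) = (-2)·((1)(-2) - (-5)(2)) - (3)·((-2)(-2) - (-5)(5)) + (0)·((-2)(2) - (1)(5))
  = (-2)(8) - (3)(29) + (0)(-9)
  = -103

det(A) = -103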